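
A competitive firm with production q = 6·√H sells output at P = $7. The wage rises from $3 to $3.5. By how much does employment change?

From P·MP_H = w with MP_H = 3·H^(-1/2), the labor demand is H(w) = (21/w)^(2).
At w = 3: H = 49. At w = 3.5: H = 36.
ΔH = 36 − 49 = -13.

ΔH = -13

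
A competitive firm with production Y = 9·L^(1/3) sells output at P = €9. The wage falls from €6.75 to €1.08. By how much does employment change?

From P·MP_L = w with MP_L = 3·L^(-2/3), the labor demand is L(w) = (27/w)^(3/2).
At w = 6.75: L = 8. At w = 1.08: L = 125.
ΔL = 125 − 8 = 117.

ΔL = 117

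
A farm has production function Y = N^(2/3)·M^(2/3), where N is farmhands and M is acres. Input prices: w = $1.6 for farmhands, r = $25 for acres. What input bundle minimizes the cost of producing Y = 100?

Cost minimization requires the marginal rate of technical substitution to equal the input-price ratio: MP_N/MP_M = w/r.
Here MP_N/MP_M = (2/3)·(M/N)/(2/3) = (M/N). Setting this equal to 1.6/25 = 0.064 gives M = 0.064N.
Substituting into Y = 100: N^(2/3)·(0.064N)^(2/3) = 100.
Solving, N = 125 and M = 8.

N* = 125, M* = 8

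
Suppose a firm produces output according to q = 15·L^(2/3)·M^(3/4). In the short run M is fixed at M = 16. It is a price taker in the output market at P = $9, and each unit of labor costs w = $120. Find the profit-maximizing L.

L* = 216

With M = 16, MP_L = (2/3)·15·L^(-1/3)·16^(3/4) = 80·L^(-1/3).
Profit maximization for a price taker requires P·MP_L = w: 9·80·L^(-1/3) = 120.
So L^(-1/3) = 1/6, which gives L = 216.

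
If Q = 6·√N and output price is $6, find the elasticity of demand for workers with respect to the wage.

ε = -2

MP_N = (1/2)·6·N^(-1/2), so P·MP_N = w gives 18·N^(-1/2) = w.
Solving, N(w) = (18/w)^(2). This is a constant-elasticity form: N ∝ w^(−2), so ε = −2.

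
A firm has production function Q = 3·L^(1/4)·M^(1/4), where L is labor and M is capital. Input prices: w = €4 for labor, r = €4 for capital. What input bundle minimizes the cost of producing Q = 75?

Cost minimization requires the marginal rate of technical substitution to equal the input-price ratio: MP_L/MP_M = w/r.
Here MP_L/MP_M = (1/4)·(M/L)/(1/4) = (M/L). Setting this equal to 4/4 = 1 gives M = L.
Substituting into Q = 75: 3·L^(1/4)·(L)^(1/4) = 75.
Solving, L = 625 and M = 625.

L* = 625, M* = 625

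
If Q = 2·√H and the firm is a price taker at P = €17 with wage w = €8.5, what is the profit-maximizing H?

H* = 4

MP_H = (1/2)·2·H^(-1/2) = H^(-1/2).
Profit maximization for a price taker requires P·MP_H = w: 17·H^(-1/2) = 8.5.
So H^(-1/2) = 0.5, which gives H = 4.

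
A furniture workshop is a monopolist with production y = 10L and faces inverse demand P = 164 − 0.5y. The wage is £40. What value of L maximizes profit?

Marginal revenue from the inverse demand is MR = 164 − y.
The marginal product is MP_L = 10.
A monopolist hires until marginal revenue product equals the wage: MR·MP_L = w.
(164 − 10L)·10 = 40, so L = 16.

L* = 16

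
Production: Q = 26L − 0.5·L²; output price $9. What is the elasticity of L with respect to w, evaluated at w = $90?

From P·MP_L = w with MP_L = 26 − L, labor demand is L(w) = 26 − w/9.
dL/dw = −1/(9) = -1/9.
At w = 90, L = 16, so ε = (dL/dw)·(w/L) = (-1/9)·(90/16) = -0.625.

ε = -0.625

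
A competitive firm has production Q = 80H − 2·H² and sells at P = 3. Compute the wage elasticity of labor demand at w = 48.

From P·MP_H = w with MP_H = 80 − 4H, labor demand is H(w) = (80 − w/3)/4.
dH/dw = −1/(12) = -1/12.
At w = 48, H = 16, so ε = (dH/dw)·(w/H) = (-1/12)·(48/16) = -0.25.

ε = -0.25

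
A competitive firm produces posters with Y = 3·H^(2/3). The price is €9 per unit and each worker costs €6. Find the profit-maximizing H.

H* = 27

MP_H = (2/3)·3·H^(-1/3) = 2·H^(-1/3).
Profit maximization for a price taker requires P·MP_H = w: 9·2·H^(-1/3) = 6.
So H^(-1/3) = 1/3, which gives H = 27.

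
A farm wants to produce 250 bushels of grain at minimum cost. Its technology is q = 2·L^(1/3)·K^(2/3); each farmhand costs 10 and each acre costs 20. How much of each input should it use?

L* = 125, K* = 125

Cost minimization requires the marginal rate of technical substitution to equal the input-price ratio: MP_L/MP_K = w/r.
Here MP_L/MP_K = (1/3)·(K/L)/(2/3) = 0.5·(K/L). Setting this equal to 10/20 = 0.5 gives K = L.
Substituting into q = 250: 2·L^(1/3)·(L)^(2/3) = 250.
Solving, L = 125 and K = 125.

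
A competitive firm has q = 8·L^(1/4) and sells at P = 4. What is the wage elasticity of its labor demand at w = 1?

ε = -4/3

MP_L = (1/4)·8·L^(-3/4), so P·MP_L = w gives 8·L^(-3/4) = w.
Solving, L(w) = (8/w)^(4/3). This is a constant-elasticity form: L ∝ w^(−4/3), so ε = −4/3.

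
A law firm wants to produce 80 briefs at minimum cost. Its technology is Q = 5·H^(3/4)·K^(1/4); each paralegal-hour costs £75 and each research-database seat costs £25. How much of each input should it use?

Cost minimization requires the marginal rate of technical substitution to equal the input-price ratio: MP_H/MP_K = w/r.
Here MP_H/MP_K = (3/4)·(K/H)/(1/4) = 3·(K/H). Setting this equal to 75/25 = 3 gives K = H.
Substituting into Q = 80: 5·H^(3/4)·(H)^(1/4) = 80.
Solving, H = 16 and K = 16.

H* = 16, K* = 16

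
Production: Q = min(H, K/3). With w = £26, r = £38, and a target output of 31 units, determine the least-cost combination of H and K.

H* = 31, K* = 93

With a fixed-proportions technology, the cost-minimizing bundle uses no slack in either input: H = K/3 = Q.
So H = 31 and K = 3·31 = 93.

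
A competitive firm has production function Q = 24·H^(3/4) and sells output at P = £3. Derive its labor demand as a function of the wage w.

MP_H = (3/4)·24·H^(-1/4) = 18·H^(-1/4).
Setting P·MP_H = w: 54·H^(-1/4) = w.
Solving for H: H^(-1/4) = w/54, so H = (54/w)^(4).

H(w) = 8503056/w^(4)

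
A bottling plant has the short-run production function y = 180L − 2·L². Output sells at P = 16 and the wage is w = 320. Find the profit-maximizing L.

The marginal product of L is MP_L = 180 − 4L.
A price-taking firm hires until the value of the marginal product equals the wage: P·MP_L = w, so 16·(180 − 4L) = 320.
Then 180 − 4L = 20, giving L = 40.

L* = 40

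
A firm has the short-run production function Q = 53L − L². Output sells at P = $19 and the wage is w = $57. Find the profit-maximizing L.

The marginal product of L is MP_L = 53 − 2L.
A price-taking firm hires until the value of the marginal product equals the wage: P·MP_L = w, so 19·(53 − 2L) = 57.
Then 53 − 2L = 3, giving L = 25.

L* = 25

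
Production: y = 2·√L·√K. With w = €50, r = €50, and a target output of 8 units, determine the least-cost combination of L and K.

L* = 4, K* = 4

Cost minimization requires the marginal rate of technical substitution to equal the input-price ratio: MP_L/MP_K = w/r.
Here MP_L/MP_K = (1/2)·(K/L)/(1/2) = (K/L). Setting this equal to 50/50 = 1 gives K = L.
Substituting into y = 8: 2·L^(1/2)·(L)^(1/2) = 8.
Solving, L = 4 and K = 4.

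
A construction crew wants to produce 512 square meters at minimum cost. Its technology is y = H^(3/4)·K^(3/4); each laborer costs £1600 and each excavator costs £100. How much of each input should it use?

Cost minimization requires the marginal rate of technical substitution to equal the input-price ratio: MP_H/MP_K = w/r.
Here MP_H/MP_K = (3/4)·(K/H)/(3/4) = (K/H). Setting this equal to 1600/100 = 16 gives K = 16H.
Substituting into y = 512: H^(3/4)·(16H)^(3/4) = 512.
Solving, H = 16 and K = 256.

H* = 16, K* = 256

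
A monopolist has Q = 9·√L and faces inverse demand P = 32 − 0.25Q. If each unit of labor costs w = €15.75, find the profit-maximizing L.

L* = 16

Marginal revenue from the inverse demand is MR = 32 − 0.5Q.
The marginal product is MP_L = 4.5·L^(-1/2).
A monopolist hires until marginal revenue product equals the wage: MR·MP_L = w.
At L, Q = 9·√L. Substituting and solving: (32 − 4.5·√L)·4.5·L^(-1/2) = 15.75 gives L = 16.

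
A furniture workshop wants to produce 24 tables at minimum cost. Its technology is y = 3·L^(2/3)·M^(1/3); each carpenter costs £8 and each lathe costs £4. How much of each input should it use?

L* = 8, M* = 8

Cost minimization requires the marginal rate of technical substitution to equal the input-price ratio: MP_L/MP_M = w/r.
Here MP_L/MP_M = (2/3)·(M/L)/(1/3) = 2·(M/L). Setting this equal to 8/4 = 2 gives M = L.
Substituting into y = 24: 3·L^(2/3)·(L)^(1/3) = 24.
Solving, L = 8 and M = 8.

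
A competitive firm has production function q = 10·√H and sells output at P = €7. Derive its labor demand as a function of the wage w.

MP_H = (1/2)·10·H^(-1/2) = 5·H^(-1/2).
Setting P·MP_H = w: 35·H^(-1/2) = w.
Solving for H: H^(-1/2) = w/35, so H = (35/w)^(2).

H(w) = 1225/w²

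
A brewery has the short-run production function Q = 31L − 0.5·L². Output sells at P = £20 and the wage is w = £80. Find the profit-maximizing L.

L* = 27

The marginal product of L is MP_L = 31 − L.
A price-taking firm hires until the value of the marginal product equals the wage: P·MP_L = w, so 20·(31 − L) = 80.
Then 31 − L = 4, giving L = 27.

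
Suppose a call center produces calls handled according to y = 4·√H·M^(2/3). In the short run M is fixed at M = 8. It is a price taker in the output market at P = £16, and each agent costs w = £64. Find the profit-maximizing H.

With M = 8, MP_H = (1/2)·4·H^(-1/2)·8^(2/3) = 8·H^(-1/2).
Profit maximization for a price taker requires P·MP_H = w: 16·8·H^(-1/2) = 64.
So H^(-1/2) = 0.5, which gives H = 4.

H* = 4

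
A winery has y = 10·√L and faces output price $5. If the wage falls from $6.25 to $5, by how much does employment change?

ΔL = 9

From P·MP_L = w with MP_L = 5·L^(-1/2), the labor demand is L(w) = (25/w)^(2).
At w = 6.25: L = 16. At w = 5: L = 25.
ΔL = 25 − 16 = 9.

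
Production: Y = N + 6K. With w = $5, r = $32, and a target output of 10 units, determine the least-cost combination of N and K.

The inputs are perfect substitutes, so the firm uses whichever has the lower cost per unit of output.
Cost per unit of output via N is 5; via K it is 16/3. N is cheaper.
Producing Y = 10 with N alone: N = 10, K = 0.

N* = 10, K* = 0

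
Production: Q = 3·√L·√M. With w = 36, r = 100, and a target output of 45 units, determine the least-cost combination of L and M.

Cost minimization requires the marginal rate of technical substitution to equal the input-price ratio: MP_L/MP_M = w/r.
Here MP_L/MP_M = (1/2)·(M/L)/(1/2) = (M/L). Setting this equal to 36/100 = 0.36 gives M = 0.36L.
Substituting into Q = 45: 3·L^(1/2)·(0.36L)^(1/2) = 45.
Solving, L = 25 and M = 9.

L* = 25, M* = 9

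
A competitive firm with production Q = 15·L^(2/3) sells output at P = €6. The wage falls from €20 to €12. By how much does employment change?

From P·MP_L = w with MP_L = 10·L^(-1/3), the labor demand is L(w) = (60/w)^(3).
At w = 20: L = 27. At w = 12: L = 125.
ΔL = 125 − 27 = 98.

ΔL = 98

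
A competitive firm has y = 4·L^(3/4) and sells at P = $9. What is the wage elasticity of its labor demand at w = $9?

ε = -4

MP_L = (3/4)·4·L^(-1/4), so P·MP_L = w gives 27·L^(-1/4) = w.
Solving, L(w) = (27/w)^(4). This is a constant-elasticity form: L ∝ w^(−4), so ε = −4.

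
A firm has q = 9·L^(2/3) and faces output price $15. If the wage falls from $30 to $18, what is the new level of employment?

L* = 125

From P·MP_L = w with MP_L = 6·L^(-1/3), the labor demand is L(w) = (90/w)^(3).
At w = 30: L = 27. At w = 18: L = 125.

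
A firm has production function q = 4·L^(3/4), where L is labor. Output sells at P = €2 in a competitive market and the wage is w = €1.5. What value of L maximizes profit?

MP_L = (3/4)·4·L^(-1/4) = 3·L^(-1/4).
Profit maximization for a price taker requires P·MP_L = w: 2·3·L^(-1/4) = 1.5.
So L^(-1/4) = 0.25, which gives L = 256.

L* = 256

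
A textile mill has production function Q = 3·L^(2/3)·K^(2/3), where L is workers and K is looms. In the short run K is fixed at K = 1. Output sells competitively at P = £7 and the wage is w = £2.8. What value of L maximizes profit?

With K = 1, MP_L = (2/3)·3·L^(-1/3)·1^(2/3) = 2·L^(-1/3).
Profit maximization for a price taker requires P·MP_L = w: 7·2·L^(-1/3) = 2.8.
So L^(-1/3) = 0.2, which gives L = 125.

L* = 125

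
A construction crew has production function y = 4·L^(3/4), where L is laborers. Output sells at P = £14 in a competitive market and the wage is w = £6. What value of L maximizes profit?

MP_L = (3/4)·4·L^(-1/4) = 3·L^(-1/4).
Profit maximization for a price taker requires P·MP_L = w: 14·3·L^(-1/4) = 6.
So L^(-1/4) = 1/7, which gives L = 2401.

L* = 2401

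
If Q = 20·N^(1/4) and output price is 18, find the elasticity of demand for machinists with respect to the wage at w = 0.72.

ε = -4/3

MP_N = (1/4)·20·N^(-3/4), so P·MP_N = w gives 90·N^(-3/4) = w.
Solving, N(w) = (90/w)^(4/3). This is a constant-elasticity form: N ∝ w^(−4/3), so ε = −4/3.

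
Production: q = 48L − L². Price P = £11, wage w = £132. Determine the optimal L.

The marginal product of L is MP_L = 48 − 2L.
A price-taking firm hires until the value of the marginal product equals the wage: P·MP_L = w, so 11·(48 − 2L) = 132.
Then 48 − 2L = 12, giving L = 18.

L* = 18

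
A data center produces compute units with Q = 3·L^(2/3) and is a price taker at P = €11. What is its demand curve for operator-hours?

MP_L = (2/3)·3·L^(-1/3) = 2·L^(-1/3).
Setting P·MP_L = w: 22·L^(-1/3) = w.
Solving for L: L^(-1/3) = w/22, so L = (22/w)^(3).

L(w) = 10648/w³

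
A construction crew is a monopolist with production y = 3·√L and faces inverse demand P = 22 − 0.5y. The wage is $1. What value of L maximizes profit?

L* = 36

Marginal revenue from the inverse demand is MR = 22 − y.
The marginal product is MP_L = 1.5·L^(-1/2).
A monopolist hires until marginal revenue product equals the wage: MR·MP_L = w.
At L, y = 3·√L. Substituting and solving: (22 − 3·√L)·1.5·L^(-1/2) = 1 gives L = 36.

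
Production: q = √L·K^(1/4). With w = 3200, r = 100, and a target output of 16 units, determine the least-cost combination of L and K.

L* = 16, K* = 256

Cost minimization requires the marginal rate of technical substitution to equal the input-price ratio: MP_L/MP_K = w/r.
Here MP_L/MP_K = (1/2)·(K/L)/(1/4) = 2·(K/L). Setting this equal to 3200/100 = 32 gives K = 16L.
Substituting into q = 16: L^(1/2)·(16L)^(1/4) = 16.
Solving, L = 16 and K = 256.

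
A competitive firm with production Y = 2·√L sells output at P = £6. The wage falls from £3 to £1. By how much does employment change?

ΔL = 32

From P·MP_L = w with MP_L = L^(-1/2), the labor demand is L(w) = (6/w)^(2).
At w = 3: L = 4. At w = 1: L = 36.
ΔL = 36 − 4 = 32.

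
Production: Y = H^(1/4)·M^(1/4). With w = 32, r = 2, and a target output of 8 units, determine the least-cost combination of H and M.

H* = 16, M* = 256

Cost minimization requires the marginal rate of technical substitution to equal the input-price ratio: MP_H/MP_M = w/r.
Here MP_H/MP_M = (1/4)·(M/H)/(1/4) = (M/H). Setting this equal to 32/2 = 16 gives M = 16H.
Substituting into Y = 8: H^(1/4)·(16H)^(1/4) = 8.
Solving, H = 16 and M = 256.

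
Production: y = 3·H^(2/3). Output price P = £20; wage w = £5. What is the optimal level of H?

MP_H = (2/3)·3·H^(-1/3) = 2·H^(-1/3).
Profit maximization for a price taker requires P·MP_H = w: 20·2·H^(-1/3) = 5.
So H^(-1/3) = 0.125, which gives H = 512.

H* = 512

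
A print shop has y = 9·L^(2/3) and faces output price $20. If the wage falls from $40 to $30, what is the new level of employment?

From P·MP_L = w with MP_L = 6·L^(-1/3), the labor demand is L(w) = (120/w)^(3).
At w = 40: L = 27. At w = 30: L = 64.

L* = 64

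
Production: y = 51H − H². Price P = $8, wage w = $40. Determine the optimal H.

H* = 23

The marginal product of H is MP_H = 51 − 2H.
A price-taking firm hires until the value of the marginal product equals the wage: P·MP_H = w, so 8·(51 − 2H) = 40.
Then 51 − 2H = 5, giving H = 23.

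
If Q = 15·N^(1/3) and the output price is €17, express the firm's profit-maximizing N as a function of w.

N(w) = (85/w)^(3/2)

MP_N = (1/3)·15·N^(-2/3) = 5·N^(-2/3).
Setting P·MP_N = w: 85·N^(-2/3) = w.
Solving for N: N^(-2/3) = w/85, so N = (85/w)^(3/2).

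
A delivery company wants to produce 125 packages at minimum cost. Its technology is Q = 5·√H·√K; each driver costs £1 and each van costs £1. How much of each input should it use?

Cost minimization requires the marginal rate of technical substitution to equal the input-price ratio: MP_H/MP_K = w/r.
Here MP_H/MP_K = (1/2)·(K/H)/(1/2) = (K/H). Setting this equal to 1/1 = 1 gives K = H.
Substituting into Q = 125: 5·H^(1/2)·(H)^(1/2) = 125.
Solving, H = 25 and K = 25.

H* = 25, K* = 25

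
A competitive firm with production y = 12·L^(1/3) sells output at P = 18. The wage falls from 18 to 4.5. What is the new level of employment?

From P·MP_L = w with MP_L = 4·L^(-2/3), the labor demand is L(w) = (72/w)^(3/2).
At w = 18: L = 8. At w = 4.5: L = 64.

L* = 64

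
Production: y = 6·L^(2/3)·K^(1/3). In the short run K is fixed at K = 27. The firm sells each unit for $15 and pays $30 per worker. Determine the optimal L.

L* = 216

With K = 27, MP_L = (2/3)·6·L^(-1/3)·27^(1/3) = 12·L^(-1/3).
Profit maximization for a price taker requires P·MP_L = w: 15·12·L^(-1/3) = 30.
So L^(-1/3) = 1/6, which gives L = 216.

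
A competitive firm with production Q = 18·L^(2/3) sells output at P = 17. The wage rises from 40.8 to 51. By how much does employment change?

ΔL = -61

From P·MP_L = w with MP_L = 12·L^(-1/3), the labor demand is L(w) = (204/w)^(3).
At w = 40.8: L = 125. At w = 51: L = 64.
ΔL = 64 − 125 = -61.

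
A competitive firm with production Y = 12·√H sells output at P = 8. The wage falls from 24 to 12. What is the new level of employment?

From P·MP_H = w with MP_H = 6·H^(-1/2), the labor demand is H(w) = (48/w)^(2).
At w = 24: H = 4. At w = 12: H = 16.

H* = 16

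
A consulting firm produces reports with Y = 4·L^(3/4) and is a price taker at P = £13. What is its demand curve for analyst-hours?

MP_L = (3/4)·4·L^(-1/4) = 3·L^(-1/4).
Setting P·MP_L = w: 39·L^(-1/4) = w.
Solving for L: L^(-1/4) = w/39, so L = (39/w)^(4).

L(w) = 2313441/w^(4)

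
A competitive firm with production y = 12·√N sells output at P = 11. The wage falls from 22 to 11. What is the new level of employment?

N* = 36

From P·MP_N = w with MP_N = 6·N^(-1/2), the labor demand is N(w) = (66/w)^(2).
At w = 22: N = 9. At w = 11: N = 36.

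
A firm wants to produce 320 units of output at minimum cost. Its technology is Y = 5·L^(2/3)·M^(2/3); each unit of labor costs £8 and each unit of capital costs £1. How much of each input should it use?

Cost minimization requires the marginal rate of technical substitution to equal the input-price ratio: MP_L/MP_M = w/r.
Here MP_L/MP_M = (2/3)·(M/L)/(2/3) = (M/L). Setting this equal to 8/1 = 8 gives M = 8L.
Substituting into Y = 320: 5·L^(2/3)·(8L)^(2/3) = 320.
Solving, L = 8 and M = 64.

L* = 8, M* = 64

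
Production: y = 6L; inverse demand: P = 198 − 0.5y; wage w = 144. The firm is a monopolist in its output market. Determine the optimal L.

Marginal revenue from the inverse demand is MR = 198 − y.
The marginal product is MP_L = 6.
A monopolist hires until marginal revenue product equals the wage: MR·MP_L = w.
(198 − 6L)·6 = 144, so L = 29.

L* = 29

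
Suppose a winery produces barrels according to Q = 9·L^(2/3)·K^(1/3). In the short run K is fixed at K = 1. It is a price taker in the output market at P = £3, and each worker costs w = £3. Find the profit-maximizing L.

With K = 1, MP_L = (2/3)·9·L^(-1/3)·1^(1/3) = 6·L^(-1/3).
Profit maximization for a price taker requires P·MP_L = w: 3·6·L^(-1/3) = 3.
So L^(-1/3) = 1/6, which gives L = 216.

L* = 216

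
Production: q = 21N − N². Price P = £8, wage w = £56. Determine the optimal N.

N* = 7

The marginal product of N is MP_N = 21 − 2N.
A price-taking firm hires until the value of the marginal product equals the wage: P·MP_N = w, so 8·(21 − 2N) = 56.
Then 21 − 2N = 7, giving N = 7.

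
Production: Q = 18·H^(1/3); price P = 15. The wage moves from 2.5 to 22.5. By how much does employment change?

ΔH = -208

From P·MP_H = w with MP_H = 6·H^(-2/3), the labor demand is H(w) = (90/w)^(3/2).
At w = 2.5: H = 216. At w = 22.5: H = 8.
ΔH = 8 − 216 = -208.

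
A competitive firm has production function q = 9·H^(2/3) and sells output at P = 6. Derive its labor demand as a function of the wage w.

MP_H = (2/3)·9·H^(-1/3) = 6·H^(-1/3).
Setting P·MP_H = w: 36·H^(-1/3) = w.
Solving for H: H^(-1/3) = w/36, so H = (36/w)^(3).

H(w) = 46656/w³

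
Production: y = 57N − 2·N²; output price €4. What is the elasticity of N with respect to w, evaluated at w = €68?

From P·MP_N = w with MP_N = 57 − 4N, labor demand is N(w) = (57 − w/4)/4.
dN/dw = −1/(16) = -0.0625.
At w = 68, N = 10, so ε = (dN/dw)·(w/N) = (-0.0625)·(68/10) = -0.425.

ε = -0.425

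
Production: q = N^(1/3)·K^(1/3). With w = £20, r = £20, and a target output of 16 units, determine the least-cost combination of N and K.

N* = 64, K* = 64

Cost minimization requires the marginal rate of technical substitution to equal the input-price ratio: MP_N/MP_K = w/r.
Here MP_N/MP_K = (1/3)·(K/N)/(1/3) = (K/N). Setting this equal to 20/20 = 1 gives K = N.
Substituting into q = 16: N^(1/3)·(N)^(1/3) = 16.
Solving, N = 64 and K = 64.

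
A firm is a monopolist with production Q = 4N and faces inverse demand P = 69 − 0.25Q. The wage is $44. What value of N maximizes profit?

Marginal revenue from the inverse demand is MR = 69 − 0.5Q.
The marginal product is MP_N = 4.
A monopolist hires until marginal revenue product equals the wage: MR·MP_N = w.
(69 − 2N)·4 = 44, so N = 29.

N* = 29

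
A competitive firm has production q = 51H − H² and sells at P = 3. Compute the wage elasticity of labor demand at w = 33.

From P·MP_H = w with MP_H = 51 − 2H, labor demand is H(w) = (51 − w/3)/2.
dH/dw = −1/(6) = -1/6.
At w = 33, H = 20, so ε = (dH/dw)·(w/H) = (-1/6)·(33/20) = -0.275.

ε = -0.275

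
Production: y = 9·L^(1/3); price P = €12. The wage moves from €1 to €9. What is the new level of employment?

From P·MP_L = w with MP_L = 3·L^(-2/3), the labor demand is L(w) = (36/w)^(3/2).
At w = 1: L = 216. At w = 9: L = 8.

L* = 8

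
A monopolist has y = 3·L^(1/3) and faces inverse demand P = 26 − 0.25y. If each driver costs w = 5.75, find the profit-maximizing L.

Marginal revenue from the inverse demand is MR = 26 − 0.5y.
The marginal product is MP_L = L^(-2/3).
A monopolist hires until marginal revenue product equals the wage: MR·MP_L = w.
At L, y = 3·L^(1/3). Substituting and solving: (26 − 1.5·L^(1/3))·L^(-2/3) = 5.75 gives L = 8.

L* = 8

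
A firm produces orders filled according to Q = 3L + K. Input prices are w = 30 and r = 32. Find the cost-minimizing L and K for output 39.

L* = 13, K* = 0

The inputs are perfect substitutes, so the firm uses whichever has the lower cost per unit of output.
Cost per unit of output via L is 10; via K it is 32. L is cheaper.
Producing Q = 39 with L alone: L = 13, K = 0.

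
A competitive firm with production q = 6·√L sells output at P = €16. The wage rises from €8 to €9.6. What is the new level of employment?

L* = 25

From P·MP_L = w with MP_L = 3·L^(-1/2), the labor demand is L(w) = (48/w)^(2).
At w = 8: L = 36. At w = 9.6: L = 25.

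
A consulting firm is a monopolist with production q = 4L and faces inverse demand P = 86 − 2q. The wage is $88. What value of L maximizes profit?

L* = 4

Marginal revenue from the inverse demand is MR = 86 − 4q.
The marginal product is MP_L = 4.
A monopolist hires until marginal revenue product equals the wage: MR·MP_L = w.
(86 − 16L)·4 = 88, so L = 4.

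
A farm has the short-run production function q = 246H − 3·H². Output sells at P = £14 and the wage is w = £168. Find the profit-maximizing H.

H* = 39

The marginal product of H is MP_H = 246 − 6H.
A price-taking firm hires until the value of the marginal product equals the wage: P·MP_H = w, so 14·(246 − 6H) = 168.
Then 246 − 6H = 12, giving H = 39.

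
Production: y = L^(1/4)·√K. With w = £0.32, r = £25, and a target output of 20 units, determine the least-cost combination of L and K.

Cost minimization requires the marginal rate of technical substitution to equal the input-price ratio: MP_L/MP_K = w/r.
Here MP_L/MP_K = (1/4)·(K/L)/(1/2) = 0.5·(K/L). Setting this equal to 0.32/25 = 0.0128 gives K = 0.0256L.
Substituting into y = 20: L^(1/4)·(0.0256L)^(1/2) = 20.
Solving, L = 625 and K = 16.

L* = 625, K* = 16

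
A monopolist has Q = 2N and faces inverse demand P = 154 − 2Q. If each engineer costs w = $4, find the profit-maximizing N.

N* = 19

Marginal revenue from the inverse demand is MR = 154 − 4Q.
The marginal product is MP_N = 2.
A monopolist hires until marginal revenue product equals the wage: MR·MP_N = w.
(154 − 8N)·2 = 4, so N = 19.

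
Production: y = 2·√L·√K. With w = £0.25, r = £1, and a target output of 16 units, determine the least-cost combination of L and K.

L* = 16, K* = 4

Cost minimization requires the marginal rate of technical substitution to equal the input-price ratio: MP_L/MP_K = w/r.
Here MP_L/MP_K = (1/2)·(K/L)/(1/2) = (K/L). Setting this equal to 0.25/1 = 0.25 gives K = 0.25L.
Substituting into y = 16: 2·L^(1/2)·(0.25L)^(1/2) = 16.
Solving, L = 16 and K = 4.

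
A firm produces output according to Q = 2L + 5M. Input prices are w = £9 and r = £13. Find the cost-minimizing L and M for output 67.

L* = 0, M* = 13.4

The inputs are perfect substitutes, so the firm uses whichever has the lower cost per unit of output.
Cost per unit of output via L is w/2 = 4.5; via M it is r/5 = 2.6. M is cheaper.
Producing Q = 67 with M alone: L = 0, M = 13.4.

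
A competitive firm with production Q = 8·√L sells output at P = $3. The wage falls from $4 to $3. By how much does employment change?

ΔL = 7

From P·MP_L = w with MP_L = 4·L^(-1/2), the labor demand is L(w) = (12/w)^(2).
At w = 4: L = 9. At w = 3: L = 16.
ΔL = 16 − 9 = 7.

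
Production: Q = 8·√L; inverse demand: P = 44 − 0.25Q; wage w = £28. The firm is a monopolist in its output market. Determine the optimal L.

Marginal revenue from the inverse demand is MR = 44 − 0.5Q.
The marginal product is MP_L = 4·L^(-1/2).
A monopolist hires until marginal revenue product equals the wage: MR·MP_L = w.
At L, Q = 8·√L. Substituting and solving: (44 − 4·√L)·4·L^(-1/2) = 28 gives L = 16.

L* = 16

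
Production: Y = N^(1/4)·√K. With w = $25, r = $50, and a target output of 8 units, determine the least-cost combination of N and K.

Cost minimization requires the marginal rate of technical substitution to equal the input-price ratio: MP_N/MP_K = w/r.
Here MP_N/MP_K = (1/4)·(K/N)/(1/2) = 0.5·(K/N). Setting this equal to 25/50 = 0.5 gives K = N.
Substituting into Y = 8: N^(1/4)·(N)^(1/2) = 8.
Solving, N = 16 and K = 16.

N* = 16, K* = 16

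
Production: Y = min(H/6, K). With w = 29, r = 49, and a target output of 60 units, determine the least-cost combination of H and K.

With a fixed-proportions technology, the cost-minimizing bundle uses no slack in either input: H/6 = K = Y.
So H = 6·60 = 360 and K = 60.

H* = 360, K* = 60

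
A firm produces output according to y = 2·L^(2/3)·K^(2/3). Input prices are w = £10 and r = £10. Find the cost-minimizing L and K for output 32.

L* = 8, K* = 8

Cost minimization requires the marginal rate of technical substitution to equal the input-price ratio: MP_L/MP_K = w/r.
Here MP_L/MP_K = (2/3)·(K/L)/(2/3) = (K/L). Setting this equal to 10/10 = 1 gives K = L.
Substituting into y = 32: 2·L^(2/3)·(L)^(2/3) = 32.
Solving, L = 8 and K = 8.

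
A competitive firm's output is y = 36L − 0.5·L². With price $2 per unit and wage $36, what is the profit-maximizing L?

L* = 18

The marginal product of L is MP_L = 36 − L.
A price-taking firm hires until the value of the marginal product equals the wage: P·MP_L = w, so 2·(36 − L) = 36.
Then 36 − L = 18, giving L = 18.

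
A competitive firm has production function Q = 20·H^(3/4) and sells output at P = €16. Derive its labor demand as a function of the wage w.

H(w) = (240/w)^(4)

MP_H = (3/4)·20·H^(-1/4) = 15·H^(-1/4).
Setting P·MP_H = w: 240·H^(-1/4) = w.
Solving for H: H^(-1/4) = w/240, so H = (240/w)^(4).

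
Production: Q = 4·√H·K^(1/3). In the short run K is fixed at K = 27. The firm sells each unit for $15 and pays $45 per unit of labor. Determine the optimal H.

H* = 4

With K = 27, MP_H = (1/2)·4·H^(-1/2)·27^(1/3) = 6·H^(-1/2).
Profit maximization for a price taker requires P·MP_H = w: 15·6·H^(-1/2) = 45.
So H^(-1/2) = 0.5, which gives H = 4.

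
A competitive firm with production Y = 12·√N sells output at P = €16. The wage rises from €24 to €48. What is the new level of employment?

From P·MP_N = w with MP_N = 6·N^(-1/2), the labor demand is N(w) = (96/w)^(2).
At w = 24: N = 16. At w = 48: N = 4.

N* = 4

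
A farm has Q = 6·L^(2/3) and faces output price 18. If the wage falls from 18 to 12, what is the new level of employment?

From P·MP_L = w with MP_L = 4·L^(-1/3), the labor demand is L(w) = (72/w)^(3).
At w = 18: L = 64. At w = 12: L = 216.

L* = 216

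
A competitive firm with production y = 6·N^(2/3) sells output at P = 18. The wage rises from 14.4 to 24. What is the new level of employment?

N* = 27

From P·MP_N = w with MP_N = 4·N^(-1/3), the labor demand is N(w) = (72/w)^(3).
At w = 14.4: N = 125. At w = 24: N = 27.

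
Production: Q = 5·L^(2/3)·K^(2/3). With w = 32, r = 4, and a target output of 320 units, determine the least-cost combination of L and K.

L* = 8, K* = 64

Cost minimization requires the marginal rate of technical substitution to equal the input-price ratio: MP_L/MP_K = w/r.
Here MP_L/MP_K = (2/3)·(K/L)/(2/3) = (K/L). Setting this equal to 32/4 = 8 gives K = 8L.
Substituting into Q = 320: 5·L^(2/3)·(8L)^(2/3) = 320.
Solving, L = 8 and K = 64.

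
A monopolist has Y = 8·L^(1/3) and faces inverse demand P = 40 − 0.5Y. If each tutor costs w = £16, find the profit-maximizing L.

Marginal revenue from the inverse demand is MR = 40 − Y.
The marginal product is MP_L = (8/3)·L^(-2/3).
A monopolist hires until marginal revenue product equals the wage: MR·MP_L = w.
At L, Y = 8·L^(1/3). Substituting and solving: (40 − 8·L^(1/3))·(8/3)·L^(-2/3) = 16 gives L = 8.

L* = 8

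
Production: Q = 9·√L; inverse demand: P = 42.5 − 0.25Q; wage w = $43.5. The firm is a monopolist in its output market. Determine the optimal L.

L* = 9

Marginal revenue from the inverse demand is MR = 42.5 − 0.5Q.
The marginal product is MP_L = 4.5·L^(-1/2).
A monopolist hires until marginal revenue product equals the wage: MR·MP_L = w.
At L, Q = 9·√L. Substituting and solving: (42.5 − 4.5·√L)·4.5·L^(-1/2) = 43.5 gives L = 9.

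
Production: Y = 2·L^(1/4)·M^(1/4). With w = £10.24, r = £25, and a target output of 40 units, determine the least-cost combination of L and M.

Cost minimization requires the marginal rate of technical substitution to equal the input-price ratio: MP_L/MP_M = w/r.
Here MP_L/MP_M = (1/4)·(M/L)/(1/4) = (M/L). Setting this equal to 10.24/25 = 0.4096 gives M = 0.4096L.
Substituting into Y = 40: 2·L^(1/4)·(0.4096L)^(1/4) = 40.
Solving, L = 625 and M = 256.

L* = 625, M* = 256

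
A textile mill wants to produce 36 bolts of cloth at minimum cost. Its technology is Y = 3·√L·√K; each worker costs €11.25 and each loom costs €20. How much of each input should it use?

Cost minimization requires the marginal rate of technical substitution to equal the input-price ratio: MP_L/MP_K = w/r.
Here MP_L/MP_K = (1/2)·(K/L)/(1/2) = (K/L). Setting this equal to 11.25/20 = 0.5625 gives K = 0.5625L.
Substituting into Y = 36: 3·L^(1/2)·(0.5625L)^(1/2) = 36.
Solving, L = 16 and K = 9.

L* = 16, K* = 9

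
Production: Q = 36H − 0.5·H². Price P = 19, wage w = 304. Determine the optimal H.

H* = 20

The marginal product of H is MP_H = 36 − H.
A price-taking firm hires until the value of the marginal product equals the wage: P·MP_H = w, so 19·(36 − H) = 304.
Then 36 − H = 16, giving H = 20.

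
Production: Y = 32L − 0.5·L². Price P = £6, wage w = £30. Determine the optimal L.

The marginal product of L is MP_L = 32 − L.
A price-taking firm hires until the value of the marginal product equals the wage: P·MP_L = w, so 6·(32 − L) = 30.
Then 32 − L = 5, giving L = 27.

L* = 27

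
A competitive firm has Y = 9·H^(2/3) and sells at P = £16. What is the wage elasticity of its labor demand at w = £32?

MP_H = (2/3)·9·H^(-1/3), so P·MP_H = w gives 96·H^(-1/3) = w.
Solving, H(w) = (96/w)^(3). This is a constant-elasticity form: H ∝ w^(−3), so ε = −3.

ε = -3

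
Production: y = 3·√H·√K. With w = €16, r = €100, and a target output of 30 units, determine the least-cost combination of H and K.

Cost minimization requires the marginal rate of technical substitution to equal the input-price ratio: MP_H/MP_K = w/r.
Here MP_H/MP_K = (1/2)·(K/H)/(1/2) = (K/H). Setting this equal to 16/100 = 0.16 gives K = 0.16H.
Substituting into y = 30: 3·H^(1/2)·(0.16H)^(1/2) = 30.
Solving, H = 25 and K = 4.

H* = 25, K* = 4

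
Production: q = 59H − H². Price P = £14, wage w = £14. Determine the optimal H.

The marginal product of H is MP_H = 59 − 2H.
A price-taking firm hires until the value of the marginal product equals the wage: P·MP_H = w, so 14·(59 − 2H) = 14.
Then 59 − 2H = 1, giving H = 29.

H* = 29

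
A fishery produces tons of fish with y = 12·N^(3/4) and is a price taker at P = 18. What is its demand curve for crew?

N(w) = (162/w)^(4)

MP_N = (3/4)·12·N^(-1/4) = 9·N^(-1/4).
Setting P·MP_N = w: 162·N^(-1/4) = w.
Solving for N: N^(-1/4) = w/162, so N = (162/w)^(4).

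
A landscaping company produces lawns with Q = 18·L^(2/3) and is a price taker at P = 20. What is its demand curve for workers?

MP_L = (2/3)·18·L^(-1/3) = 12·L^(-1/3).
Setting P·MP_L = w: 240·L^(-1/3) = w.
Solving for L: L^(-1/3) = w/240, so L = (240/w)^(3).

L(w) = (240/w)^(3)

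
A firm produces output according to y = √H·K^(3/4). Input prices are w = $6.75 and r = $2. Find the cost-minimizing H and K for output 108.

H* = 16, K* = 81

Cost minimization requires the marginal rate of technical substitution to equal the input-price ratio: MP_H/MP_K = w/r.
Here MP_H/MP_K = (1/2)·(K/H)/(3/4) = (2/3)·(K/H). Setting this equal to 6.75/2 = 3.375 gives K = 5.0625H.
Substituting into y = 108: H^(1/2)·(5.0625H)^(3/4) = 108.
Solving, H = 16 and K = 81.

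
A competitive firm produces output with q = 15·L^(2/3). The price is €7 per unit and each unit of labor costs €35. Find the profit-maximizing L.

L* = 8

MP_L = (2/3)·15·L^(-1/3) = 10·L^(-1/3).
Profit maximization for a price taker requires P·MP_L = w: 7·10·L^(-1/3) = 35.
So L^(-1/3) = 0.5, which gives L = 8.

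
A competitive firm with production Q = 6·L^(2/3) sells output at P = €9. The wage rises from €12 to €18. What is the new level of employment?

From P·MP_L = w with MP_L = 4·L^(-1/3), the labor demand is L(w) = (36/w)^(3).
At w = 12: L = 27. At w = 18: L = 8.

L* = 8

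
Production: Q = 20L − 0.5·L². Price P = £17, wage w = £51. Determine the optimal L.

The marginal product of L is MP_L = 20 − L.
A price-taking firm hires until the value of the marginal product equals the wage: P·MP_L = w, so 17·(20 − L) = 51.
Then 20 − L = 3, giving L = 17.

L* = 17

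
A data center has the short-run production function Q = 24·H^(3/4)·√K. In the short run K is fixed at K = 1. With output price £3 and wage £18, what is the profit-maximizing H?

With K = 1, MP_H = (3/4)·24·H^(-1/4)·1^(1/2) = 18·H^(-1/4).
Profit maximization for a price taker requires P·MP_H = w: 3·18·H^(-1/4) = 18.
So H^(-1/4) = 1/3, which gives H = 81.

H* = 81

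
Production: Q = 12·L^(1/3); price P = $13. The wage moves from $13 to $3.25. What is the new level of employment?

From P·MP_L = w with MP_L = 4·L^(-2/3), the labor demand is L(w) = (52/w)^(3/2).
At w = 13: L = 8. At w = 3.25: L = 64.

L* = 64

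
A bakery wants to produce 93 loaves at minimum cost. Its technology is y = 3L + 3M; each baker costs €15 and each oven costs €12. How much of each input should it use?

The inputs are perfect substitutes, so the firm uses whichever has the lower cost per unit of output.
Cost per unit of output via L is w/3 = 5; via M it is r/3 = 4. M is cheaper.
Producing y = 93 with M alone: L = 0, M = 31.

L* = 0, M* = 31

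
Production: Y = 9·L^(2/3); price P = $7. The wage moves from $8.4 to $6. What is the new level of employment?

L* = 343

From P·MP_L = w with MP_L = 6·L^(-1/3), the labor demand is L(w) = (42/w)^(3).
At w = 8.4: L = 125. At w = 6: L = 343.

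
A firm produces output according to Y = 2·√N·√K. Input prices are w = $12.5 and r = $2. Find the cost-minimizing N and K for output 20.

Cost minimization requires the marginal rate of technical substitution to equal the input-price ratio: MP_N/MP_K = w/r.
Here MP_N/MP_K = (1/2)·(K/N)/(1/2) = (K/N). Setting this equal to 12.5/2 = 6.25 gives K = 6.25N.
Substituting into Y = 20: 2·N^(1/2)·(6.25N)^(1/2) = 20.
Solving, N = 4 and K = 25.

N* = 4, K* = 25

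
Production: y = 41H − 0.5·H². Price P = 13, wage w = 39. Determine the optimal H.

The marginal product of H is MP_H = 41 − H.
A price-taking firm hires until the value of the marginal product equals the wage: P·MP_H = w, so 13·(41 − H) = 39.
Then 41 − H = 3, giving H = 38.

H* = 38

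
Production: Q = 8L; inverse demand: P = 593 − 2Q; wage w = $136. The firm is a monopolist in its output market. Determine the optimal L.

L* = 18

Marginal revenue from the inverse demand is MR = 593 − 4Q.
The marginal product is MP_L = 8.
A monopolist hires until marginal revenue product equals the wage: MR·MP_L = w.
(593 − 32L)·8 = 136, so L = 18.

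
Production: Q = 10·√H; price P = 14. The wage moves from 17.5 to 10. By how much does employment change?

ΔH = 33

From P·MP_H = w with MP_H = 5·H^(-1/2), the labor demand is H(w) = (70/w)^(2).
At w = 17.5: H = 16. At w = 10: H = 49.
ΔH = 49 − 16 = 33.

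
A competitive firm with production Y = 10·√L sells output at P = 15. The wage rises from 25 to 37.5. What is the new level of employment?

L* = 4

From P·MP_L = w with MP_L = 5·L^(-1/2), the labor demand is L(w) = (75/w)^(2).
At w = 25: L = 9. At w = 37.5: L = 4.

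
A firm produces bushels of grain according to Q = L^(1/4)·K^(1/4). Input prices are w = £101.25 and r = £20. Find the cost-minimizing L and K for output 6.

L* = 16, K* = 81

Cost minimization requires the marginal rate of technical substitution to equal the input-price ratio: MP_L/MP_K = w/r.
Here MP_L/MP_K = (1/4)·(K/L)/(1/4) = (K/L). Setting this equal to 101.25/20 = 5.0625 gives K = 5.0625L.
Substituting into Q = 6: L^(1/4)·(5.0625L)^(1/4) = 6.
Solving, L = 16 and K = 81.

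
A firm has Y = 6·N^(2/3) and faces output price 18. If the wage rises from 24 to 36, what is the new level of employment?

N* = 8

From P·MP_N = w with MP_N = 4·N^(-1/3), the labor demand is N(w) = (72/w)^(3).
At w = 24: N = 27. At w = 36: N = 8.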